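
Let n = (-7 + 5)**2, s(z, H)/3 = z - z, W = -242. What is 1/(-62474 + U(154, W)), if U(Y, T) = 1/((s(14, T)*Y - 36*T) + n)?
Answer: -8716/544523383 ≈ -1.6007e-5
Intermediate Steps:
s(z, H) = 0 (s(z, H) = 3*(z - z) = 3*0 = 0)
n = 4 (n = (-2)**2 = 4)
U(Y, T) = 1/(4 - 36*T) (U(Y, T) = 1/((0*Y - 36*T) + 4) = 1/((0 - 36*T) + 4) = 1/(-36*T + 4) = 1/(4 - 36*T))
1/(-62474 + U(154, W)) = 1/(-62474 + 1/(4*(1 - 9*(-242)))) = 1/(-62474 + 1/(4*(1 + 2178))) = 1/(-62474 + (1/4)/2179) = 1/(-62474 + (1/4)*(1/2179)) = 1/(-62474 + 1/8716) = 1/(-544523383/8716) = -8716/544523383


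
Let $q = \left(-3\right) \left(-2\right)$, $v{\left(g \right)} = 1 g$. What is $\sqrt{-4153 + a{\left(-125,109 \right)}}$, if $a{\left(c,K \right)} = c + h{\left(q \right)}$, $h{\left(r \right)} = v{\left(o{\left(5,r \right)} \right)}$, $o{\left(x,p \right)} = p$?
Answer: $4 i \sqrt{267} \approx 65.361 i$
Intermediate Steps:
$v{\left(g \right)} = g$
$q = 6$
$h{\left(r \right)} = r$
$a{\left(c,K \right)} = 6 + c$ ($a{\left(c,K \right)} = c + 6 = 6 + c$)
$\sqrt{-4153 + a{\left(-125,109 \right)}} = \sqrt{-4153 + \left(6 - 125\right)} = \sqrt{-4153 - 119} = \sqrt{-4272} = 4 i \sqrt{267}$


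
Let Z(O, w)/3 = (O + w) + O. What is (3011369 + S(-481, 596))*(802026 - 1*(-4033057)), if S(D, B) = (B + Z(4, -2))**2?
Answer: 16383026009295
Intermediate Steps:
Z(O, w) = 3*w + 6*O (Z(O, w) = 3*((O + w) + O) = 3*(w + 2*O) = 3*w + 6*O)
S(D, B) = (18 + B)**2 (S(D, B) = (B + (3*(-2) + 6*4))**2 = (B + (-6 + 24))**2 = (B + 18)**2 = (18 + B)**2)
(3011369 + S(-481, 596))*(802026 - 1*(-4033057)) = (3011369 + (18 + 596)**2)*(802026 - 1*(-4033057)) = (3011369 + 614**2)*(802026 + 4033057) = (3011369 + 376996)*4835083 = 3388365*4835083 = 16383026009295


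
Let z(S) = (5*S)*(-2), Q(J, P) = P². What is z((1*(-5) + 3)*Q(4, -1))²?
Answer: 400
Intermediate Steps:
z(S) = -10*S
z((1*(-5) + 3)*Q(4, -1))² = (-10*(1*(-5) + 3)*(-1)²)² = (-10*(-5 + 3))² = (-(-20))² = (-10*(-2))² = 20² = 400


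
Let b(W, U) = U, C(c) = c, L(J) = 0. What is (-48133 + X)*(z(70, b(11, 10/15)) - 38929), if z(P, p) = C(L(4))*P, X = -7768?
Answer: 2176170029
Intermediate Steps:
z(P, p) = 0 (z(P, p) = 0*P = 0)
(-48133 + X)*(z(70, b(11, 10/15)) - 38929) = (-48133 - 7768)*(0 - 38929) = -55901*(-38929) = 2176170029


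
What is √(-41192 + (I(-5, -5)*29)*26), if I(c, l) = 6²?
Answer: 4*I*√878 ≈ 118.52*I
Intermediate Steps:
I(c, l) = 36
√(-41192 + (I(-5, -5)*29)*26) = √(-41192 + (36*29)*26) = √(-41192 + 1044*26) = √(-41192 + 27144) = √(-14048) = 4*I*√878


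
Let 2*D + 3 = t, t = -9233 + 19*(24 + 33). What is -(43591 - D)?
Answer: -95335/2 ≈ -47668.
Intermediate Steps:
t = -8150 (t = -9233 + 19*57 = -9233 + 1083 = -8150)
D = -8153/2 (D = -3/2 + (1/2)*(-8150) = -3/2 - 4075 = -8153/2 ≈ -4076.5)
-(43591 - D) = -(43591 - 1*(-8153/2)) = -(43591 + 8153/2) = -1*95335/2 = -95335/2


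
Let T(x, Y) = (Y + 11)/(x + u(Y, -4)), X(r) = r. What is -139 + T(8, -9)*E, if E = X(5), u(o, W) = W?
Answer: -273/2 ≈ -136.50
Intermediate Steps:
E = 5
T(x, Y) = (11 + Y)/(-4 + x) (T(x, Y) = (Y + 11)/(x - 4) = (11 + Y)/(-4 + x))
-139 + T(8, -9)*E = -139 + ((11 - 9)/(-4 + 8))*5 = -139 + (2/4)*5 = -139 + ((1/4)*2)*5 = -139 + (1/2)*5 = -139 + 5/2 = -273/2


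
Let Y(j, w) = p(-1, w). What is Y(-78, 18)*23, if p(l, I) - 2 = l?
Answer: 23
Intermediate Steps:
p(l, I) = 2 + l
Y(j, w) = 1 (Y(j, w) = 2 - 1 = 1)
Y(-78, 18)*23 = 1*23 = 23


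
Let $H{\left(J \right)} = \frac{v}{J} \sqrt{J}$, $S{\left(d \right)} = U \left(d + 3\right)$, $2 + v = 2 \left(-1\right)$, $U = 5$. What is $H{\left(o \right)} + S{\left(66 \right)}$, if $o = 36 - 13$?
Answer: $345 - \frac{4 \sqrt{23}}{23} \approx 344.17$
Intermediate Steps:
$v = -4$ ($v = -2 + 2 \left(-1\right) = -2 - 2 = -4$)
$o = 23$ ($o = 36 - 13 = 23$)
$S{\left(d \right)} = 15 + 5 d$ ($S{\left(d \right)} = 5 \left(d + 3\right) = 5 \left(3 + d\right) = 15 + 5 d$)
$H{\left(J \right)} = - \frac{4}{\sqrt{J}}$ ($H{\left(J \right)} = - \frac{4}{J} \sqrt{J} = - \frac{4}{\sqrt{J}}$)
$H{\left(o \right)} + S{\left(66 \right)} = - \frac{4}{\sqrt{23}} + \left(15 + 5 \cdot 66\right) = - 4 \frac{\sqrt{23}}{23} + \left(15 + 330\right) = - \frac{4 \sqrt{23}}{23} + 345 = 345 - \frac{4 \sqrt{23}}{23}$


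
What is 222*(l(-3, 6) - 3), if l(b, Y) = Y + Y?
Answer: 1998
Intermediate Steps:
l(b, Y) = 2*Y
222*(l(-3, 6) - 3) = 222*(2*6 - 3) = 222*(12 - 3) = 222*9 = 1998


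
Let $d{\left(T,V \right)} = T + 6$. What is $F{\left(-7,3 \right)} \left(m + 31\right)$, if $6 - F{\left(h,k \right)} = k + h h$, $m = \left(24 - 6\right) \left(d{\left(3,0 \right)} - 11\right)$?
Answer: $230$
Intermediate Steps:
$d{\left(T,V \right)} = 6 + T$
$m = -36$ ($m = \left(24 - 6\right) \left(\left(6 + 3\right) - 11\right) = 18 \left(9 - 11\right) = 18 \left(-2\right) = -36$)
$F{\left(h,k \right)} = 6 - k - h^{2}$ ($F{\left(h,k \right)} = 6 - \left(k + h h\right) = 6 - \left(k + h^{2}\right) = 6 - k - h^{2}$)
$F{\left(-7,3 \right)} \left(m + 31\right) = \left(6 - 3 - \left(-7\right)^{2}\right) \left(-36 + 31\right) = \left(6 - 3 - 49\right) \left(-5\right) = \left(-46\right) \left(-5\right) = 230$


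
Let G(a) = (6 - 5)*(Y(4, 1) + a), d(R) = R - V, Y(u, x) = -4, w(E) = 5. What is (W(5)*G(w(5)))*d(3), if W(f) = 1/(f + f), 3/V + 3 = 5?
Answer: 3/20 ≈ 0.15000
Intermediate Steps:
V = 3/2 (V = 3/(-3 + 5) = 3/2 ≈ 1.5000)
W(f) = 1/(2*f)
d(R) = -3/2 + R (d(R) = R - 1*3/2 = R - 3/2 = -3/2 + R)
G(a) = -4 + a (G(a) = (6 - 5)*(-4 + a) = 1*(-4 + a) = -4 + a)
(W(5)*G(w(5)))*d(3) = (((½)/5)*(-4 + 5))*(-3/2 + 3) = (((½)*(⅕))*1)*(3/2) = ((⅒)*1)*(3/2) = (⅒)*(3/2) = 3/20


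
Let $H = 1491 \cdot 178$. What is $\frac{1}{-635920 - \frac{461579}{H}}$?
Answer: $- \frac{265398}{168772357739} \approx -1.5725 \cdot 10^{-6}$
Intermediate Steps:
$H = 265398$
$\frac{1}{-635920 - \frac{461579}{H}} = \frac{1}{-635920 - \frac{461579}{265398}} = \frac{1}{- \frac{168772357739}{265398}} = - \frac{265398}{168772357739}$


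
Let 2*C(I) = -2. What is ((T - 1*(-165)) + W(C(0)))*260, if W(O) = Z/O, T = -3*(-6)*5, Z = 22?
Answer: 60580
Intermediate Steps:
T = 90 (T = 18*5 = 90)
C(I) = -1 (C(I) = (1/2)*(-2) = -1)
W(O) = 22/O
((T - 1*(-165)) + W(C(0)))*260 = ((90 - 1*(-165)) + 22/(-1))*260 = ((90 + 165) + 22*(-1))*260 = (255 - 22)*260 = 233*260 = 60580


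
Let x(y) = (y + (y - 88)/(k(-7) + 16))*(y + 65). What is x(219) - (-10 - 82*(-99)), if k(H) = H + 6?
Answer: 848524/15 ≈ 56568.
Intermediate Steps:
k(H) = 6 + H
x(y) = (65 + y)*(-88/15 + 16*y/15) (x(y) = (y + (y - 88)/((6 - 7) + 16))*(y + 65) = (y + (-88 + y)/(-1 + 16))*(65 + y) = (y + (-88 + y)/15)*(65 + y) = (y + (-88 + y)*(1/15))*(65 + y) = (y + (-88/15 + y/15))*(65 + y) = (-88/15 + 16*y/15)*(65 + y) = (65 + y)*(-88/15 + 16*y/15))
x(219) - (-10 - 82*(-99)) = (-1144/3 + (16/15)*219² + (952/15)*219) - (-10 - 82*(-99)) = (-1144/3 + (16/15)*47961 + 69496/5) - (-10 + 8118) = (-1144/3 + 255792/5 + 69496/5) - 1*8108 = 970144/15 - 8108 = 848524/15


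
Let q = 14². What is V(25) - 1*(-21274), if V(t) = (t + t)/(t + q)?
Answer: 4701604/221 ≈ 21274.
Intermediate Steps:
q = 196
V(t) = 2*t/(196 + t) (V(t) = (t + t)/(t + 196) = (2*t)/(196 + t) = 2*t/(196 + t))
V(25) - 1*(-21274) = 2*25/(196 + 25) - 1*(-21274) = 2*25/221 + 21274 = 2*25*(1/221) + 21274 = 50/221 + 21274 = 4701604/221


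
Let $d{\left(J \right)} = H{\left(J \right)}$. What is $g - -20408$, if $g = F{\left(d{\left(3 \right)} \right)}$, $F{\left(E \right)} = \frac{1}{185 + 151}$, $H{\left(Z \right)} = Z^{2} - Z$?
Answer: $\frac{6857089}{336} \approx 20408.0$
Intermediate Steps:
$d{\left(J \right)} = J \left(-1 + J\right)$
$F{\left(E \right)} = \frac{1}{336}$
$g = \frac{1}{336} \approx 0.0029762$
$g - -20408 = \frac{1}{336} - -20408 = \frac{1}{336} + 20408 = \frac{6857089}{336}$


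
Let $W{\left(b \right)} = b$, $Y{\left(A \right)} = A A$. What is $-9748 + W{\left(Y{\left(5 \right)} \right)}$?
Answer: $-9723$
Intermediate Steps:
$Y{\left(A \right)} = A^{2}$
$-9748 + W{\left(Y{\left(5 \right)} \right)} = -9748 + 5^{2} = -9748 + 25 = -9723$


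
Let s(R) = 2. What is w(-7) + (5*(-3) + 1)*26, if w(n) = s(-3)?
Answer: -362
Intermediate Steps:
w(n) = 2
w(-7) + (5*(-3) + 1)*26 = 2 + (5*(-3) + 1)*26 = 2 + (-15 + 1)*26 = 2 - 14*26 = 2 - 364 = -362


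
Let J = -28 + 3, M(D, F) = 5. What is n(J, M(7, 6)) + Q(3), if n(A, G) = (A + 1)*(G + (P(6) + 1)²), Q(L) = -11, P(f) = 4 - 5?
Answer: -131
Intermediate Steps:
P(f) = -1
J = -25
n(A, G) = G*(1 + A) (n(A, G) = (A + 1)*(G + (-1 + 1)²) = (1 + A)*(G + 0²) = (1 + A)*(G + 0) = (1 + A)*G = G*(1 + A))
n(J, M(7, 6)) + Q(3) = 5*(1 - 25) - 11 = 5*(-24) - 11 = -120 - 11 = -131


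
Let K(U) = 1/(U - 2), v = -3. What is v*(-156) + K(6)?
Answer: 1873/4 ≈ 468.25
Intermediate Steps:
K(U) = 1/(-2 + U)
v*(-156) + K(6) = -3*(-156) + 1/(-2 + 6) = 468 + 1/4 = 468 + ¼ = 1873/4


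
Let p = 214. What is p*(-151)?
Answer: -32314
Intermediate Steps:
p*(-151) = 214*(-151) = -32314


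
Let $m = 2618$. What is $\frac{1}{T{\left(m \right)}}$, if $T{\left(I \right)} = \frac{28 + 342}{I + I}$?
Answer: $\frac{2618}{185} \approx 14.151$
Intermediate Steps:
$T{\left(I \right)} = \frac{185}{I}$ ($T{\left(I \right)} = \frac{370}{2 I} = 370 \frac{1}{2 I} = \frac{185}{I}$)
$\frac{1}{T{\left(m \right)}} = \frac{1}{185 \cdot \frac{1}{2618}} = \frac{1}{\frac{185}{2618}} = \frac{2618}{185}$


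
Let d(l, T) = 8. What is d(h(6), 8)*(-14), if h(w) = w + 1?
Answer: -112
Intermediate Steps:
h(w) = 1 + w
d(h(6), 8)*(-14) = 8*(-14) = -112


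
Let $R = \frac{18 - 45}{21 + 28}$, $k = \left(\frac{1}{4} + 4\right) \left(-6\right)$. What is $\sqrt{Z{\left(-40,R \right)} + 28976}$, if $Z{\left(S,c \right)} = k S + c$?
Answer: $\frac{\sqrt{1469777}}{7} \approx 173.19$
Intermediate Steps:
$k = - \frac{51}{2}$ ($k = \left(\frac{1}{4} + 4\right) \left(-6\right) = \frac{17}{4} \left(-6\right) = - \frac{51}{2} \approx -25.5$)
$R = - \frac{27}{49} \approx -0.55102$
$Z{\left(S,c \right)} = c - \frac{51 S}{2}$ ($Z{\left(S,c \right)} = - \frac{51 S}{2} + c = c - \frac{51 S}{2}$)
$\sqrt{Z{\left(-40,R \right)} + 28976} = \sqrt{\left(- \frac{27}{49} - -1020\right) + 28976} = \sqrt{\left(- \frac{27}{49} + 1020\right) + 28976} = \sqrt{\frac{49953}{49} + 28976} = \sqrt{\frac{1469777}{49}} = \frac{\sqrt{1469777}}{7}$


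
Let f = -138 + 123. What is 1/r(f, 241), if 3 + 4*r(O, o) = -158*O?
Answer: 4/2367 ≈ 0.0016899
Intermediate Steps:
f = -15
r(O, o) = -¾ - 79*O/2 (r(O, o) = -¾ + (-158*O)/4 = -¾ - 79*O/2)
1/r(f, 241) = 1/(-¾ - 79/2*(-15)) = 1/(-¾ + 1185/2) = 1/(2367/4) = 4/2367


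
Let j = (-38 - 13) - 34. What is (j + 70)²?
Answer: 225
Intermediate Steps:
j = -85 (j = -51 - 34 = -85)
(j + 70)² = (-85 + 70)² = (-15)² = 225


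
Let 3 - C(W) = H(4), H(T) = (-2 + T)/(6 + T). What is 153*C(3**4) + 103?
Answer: 2657/5 ≈ 531.40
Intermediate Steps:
H(T) = (-2 + T)/(6 + T)
C(W) = 14/5 (C(W) = 3 - (-2 + 4)/(6 + 4) = 3 - 2/10 = 3 - 1*1/5 = 3 - 1/5 = 14/5)
153*C(3**4) + 103 = 153*(14/5) + 103 = 2142/5 + 103 = 2657/5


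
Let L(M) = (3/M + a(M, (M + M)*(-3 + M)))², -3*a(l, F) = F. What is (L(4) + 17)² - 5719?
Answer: -109726655/20736 ≈ -5291.6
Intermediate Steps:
a(l, F) = -F/3
L(M) = (3/M - 2*M*(-3 + M)/3)² (L(M) = (3/M - (M + M)*(-3 + M)/3)² = (3/M - 2*M*(-3 + M)/3)²)
(L(4) + 17)² - 5719 = ((⅑)*(9 - 2*4²*(-3 + 4))²/4² + 17)² - 5719 = ((⅑)*(1/16)*(9 - 2*16*1)² + 17)² - 5719 = ((⅑)*(1/16)*(9 - 32)² + 17)² - 5719 = ((⅑)*(1/16)*(-23)² + 17)² - 5719 = ((⅑)*(1/16)*529 + 17)² - 5719 = (529/144 + 17)² - 5719 = (2977/144)² - 5719 = 8862529/20736 - 5719 = -109726655/20736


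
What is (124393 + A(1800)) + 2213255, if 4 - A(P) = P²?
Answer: -902348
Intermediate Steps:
A(P) = 4 - P²
(124393 + A(1800)) + 2213255 = (124393 + (4 - 1*1800²)) + 2213255 = (124393 + (4 - 1*3240000)) + 2213255 = (124393 + (4 - 3240000)) + 2213255 = (124393 - 3239996) + 2213255 = -3115603 + 2213255 = -902348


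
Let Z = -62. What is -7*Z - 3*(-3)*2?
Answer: 452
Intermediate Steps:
-7*Z - 3*(-3)*2 = -7*(-62) - 3*(-3)*2 = 434 + 9*2 = 434 + 18 = 452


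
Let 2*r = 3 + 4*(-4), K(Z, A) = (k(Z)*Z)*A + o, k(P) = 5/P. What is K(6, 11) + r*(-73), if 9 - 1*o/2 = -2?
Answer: 1103/2 ≈ 551.50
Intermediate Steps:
o = 22 (o = 18 - 2*(-2) = 18 + 4 = 22)
K(Z, A) = 22 + 5*A (K(Z, A) = ((5/Z)*Z)*A + 22 = 5*A + 22 = 22 + 5*A)
r = -13/2 (r = (3 + 4*(-4))/2 = (3 - 16)/2 = (½)*(-13) = -13/2 ≈ -6.5000)
K(6, 11) + r*(-73) = (22 + 5*11) - 13/2*(-73) = (22 + 55) + 949/2 = 77 + 949/2 = 1103/2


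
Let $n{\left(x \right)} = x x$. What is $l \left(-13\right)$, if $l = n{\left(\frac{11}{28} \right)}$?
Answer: $- \frac{1573}{784} \approx -2.0064$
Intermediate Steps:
$n{\left(x \right)} = x^{2}$
$l = \frac{121}{784}$ ($l = \left(\frac{11}{28}\right)^{2} = \frac{121}{784} \approx 0.15434$)
$l \left(-13\right) = \frac{121}{784} \left(-13\right) = - \frac{1573}{784}$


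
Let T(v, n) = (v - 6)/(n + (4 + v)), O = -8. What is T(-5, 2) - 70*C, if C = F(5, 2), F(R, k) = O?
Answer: 549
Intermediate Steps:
F(R, k) = -8
T(v, n) = (-6 + v)/(4 + n + v)
C = -8
T(-5, 2) - 70*C = (-6 - 5)/(4 + 2 - 5) - 70*(-8) = -11/1 + 560 = 1*(-11) + 560 = -11 + 560 = 549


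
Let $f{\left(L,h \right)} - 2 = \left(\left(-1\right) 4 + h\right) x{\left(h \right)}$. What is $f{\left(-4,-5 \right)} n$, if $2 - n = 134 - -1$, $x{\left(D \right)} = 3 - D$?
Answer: $9310$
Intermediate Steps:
$n = -133$ ($n = 2 - \left(134 - -1\right) = 2 - \left(134 + 1\right) = 2 - 135 = -133$)
$f{\left(L,h \right)} = 2 + \left(-4 + h\right) \left(3 - h\right)$ ($f{\left(L,h \right)} = 2 + \left(\left(-1\right) 4 + h\right) \left(3 - h\right) = 2 + \left(-4 + h\right) \left(3 - h\right)$)
$f{\left(-4,-5 \right)} n = \left(-10 - \left(-5\right)^{2} + 7 \left(-5\right)\right) \left(-133\right) = \left(-10 - 25 - 35\right) \left(-133\right) = \left(-70\right) \left(-133\right) = 9310$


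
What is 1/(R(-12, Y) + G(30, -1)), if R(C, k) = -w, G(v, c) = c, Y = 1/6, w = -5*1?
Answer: 1/4 ≈ 0.25000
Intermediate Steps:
w = -5
Y = 1/6 ≈ 0.16667
R(C, k) = 5 (R(C, k) = -1*(-5) = 5)
1/(R(-12, Y) + G(30, -1)) = 1/(5 - 1) = 1/4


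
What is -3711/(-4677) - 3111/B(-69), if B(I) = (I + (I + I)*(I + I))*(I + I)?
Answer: 1081332133/1360773150 ≈ 0.79465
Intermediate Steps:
B(I) = 2*I*(I + 4*I**2) (B(I) = (I + (2*I)*(2*I))*(2*I) = (I + 4*I**2)*(2*I) = 2*I*(I + 4*I**2))
-3711/(-4677) - 3111/B(-69) = -3711/(-4677) - 3111*1/(4761*(2 + 8*(-69))) = -3711*(-1/4677) - 3111*1/(4761*(2 - 552)) = 1237/1559 - 3111/(4761*(-550)) = 1237/1559 - 3111/(-2618550) = 1237/1559 - 3111*(-1/2618550) = 1237/1559 + 1037/872850 = 1081332133/1360773150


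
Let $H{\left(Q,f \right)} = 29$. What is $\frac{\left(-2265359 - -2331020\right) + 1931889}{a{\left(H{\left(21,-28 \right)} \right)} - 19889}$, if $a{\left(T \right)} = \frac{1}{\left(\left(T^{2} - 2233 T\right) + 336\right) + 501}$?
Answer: $- \frac{21000576075}{209096372} \approx -100.43$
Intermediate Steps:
$a{\left(T \right)} = \frac{1}{837 + T^{2} - 2233 T}$ ($a{\left(T \right)} = \frac{1}{\left(336 + T^{2} - 2233 T\right) + 501} = \frac{1}{837 + T^{2} - 2233 T}$)
$\frac{\left(-2265359 - -2331020\right) + 1931889}{a{\left(H{\left(21,-28 \right)} \right)} - 19889} = \frac{\left(-2265359 - -2331020\right) + 1931889}{\frac{1}{837 + 29^{2} - 64757} - 19889} = \frac{\left(-2265359 + 2331020\right) + 1931889}{\frac{1}{837 + 841 - 64757} - 19889} = \frac{65661 + 1931889}{\frac{1}{-63079} - 19889} = \frac{1997550}{- \frac{1}{63079} - 19889} = \frac{1997550}{- \frac{1254578232}{63079}} = 1997550 \left(- \frac{63079}{1254578232}\right) = - \frac{21000576075}{209096372}$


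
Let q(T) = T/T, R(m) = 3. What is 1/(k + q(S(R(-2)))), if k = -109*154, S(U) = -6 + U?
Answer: -1/16785 ≈ -5.9577e-5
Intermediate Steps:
q(T) = 1
k = -16786
1/(k + q(S(R(-2)))) = 1/(-16786 + 1) = 1/(-16785) = -1/16785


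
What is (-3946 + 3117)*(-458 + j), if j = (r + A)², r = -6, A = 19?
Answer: 239581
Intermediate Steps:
j = 169 (j = (-6 + 19)² = 13² = 169)
(-3946 + 3117)*(-458 + j) = (-3946 + 3117)*(-458 + 169) = -829*(-289) = 239581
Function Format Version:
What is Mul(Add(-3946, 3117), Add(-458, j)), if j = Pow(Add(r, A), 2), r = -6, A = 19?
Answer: 239581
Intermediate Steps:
j = 169 (j = Pow(Add(-6, 19), 2) = Pow(13, 2) = 169)
Mul(Add(-3946, 3117), Add(-458, j)) = Mul(Add(-3946, 3117), Add(-458, 169)) = Mul(-829, -289) = 239581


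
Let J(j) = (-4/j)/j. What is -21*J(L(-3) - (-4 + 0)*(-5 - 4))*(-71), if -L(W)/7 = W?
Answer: -1988/75 ≈ -26.507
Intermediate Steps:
L(W) = -7*W
J(j) = -4/j²
-21*J(L(-3) - (-4 + 0)*(-5 - 4))*(-71) = -(-84)/(-7*(-3) - (-4 + 0)*(-5 - 4))²*(-71) = -(-84)/(21 - (-4)*(-9))²*(-71) = -(-84)/(21 - 1*36)²*(-71) = -(-84)/(21 - 36)²*(-71) = -(-84)/(-15)²*(-71) = -(-84)/225*(-71) = -21*(-4/225)*(-71) = (28/75)*(-71) = -1988/75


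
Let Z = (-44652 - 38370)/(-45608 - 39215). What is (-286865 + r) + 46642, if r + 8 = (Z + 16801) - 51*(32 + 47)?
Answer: -19293671735/84823 ≈ -2.2746e+5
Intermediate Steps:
Z = 83022/84823 (Z = -83022/(-84823) = -83022*(-1/84823) = 83022/84823 ≈ 0.97877)
r = 1082763794/84823 (r = -8 + ((83022/84823 + 16801) - 51*(32 + 47)) = -8 + (1425194245/84823 - 51*79) = -8 + (1425194245/84823 - 4029) = -8 + 1083442378/84823 = 1082763794/84823 ≈ 12765.)
(-286865 + r) + 46642 = (-286865 + 1082763794/84823) + 46642 = -23249986101/84823 + 46642 = -19293671735/84823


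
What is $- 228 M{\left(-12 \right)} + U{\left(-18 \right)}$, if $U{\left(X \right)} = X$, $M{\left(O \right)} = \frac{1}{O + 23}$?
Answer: $- \frac{426}{11} \approx -38.727$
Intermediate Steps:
$M{\left(O \right)} = \frac{1}{23 + O}$
$- 228 M{\left(-12 \right)} + U{\left(-18 \right)} = - \frac{228}{23 - 12} - 18 = - \frac{228}{11} - 18 = - \frac{426}{11}$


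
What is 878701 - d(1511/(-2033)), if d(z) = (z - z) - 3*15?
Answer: 878746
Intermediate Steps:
d(z) = -45 (d(z) = 0 - 45 = -45)
878701 - d(1511/(-2033)) = 878701 - 1*(-45) = 878701 + 45 = 878746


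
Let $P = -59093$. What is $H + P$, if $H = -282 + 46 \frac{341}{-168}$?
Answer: $- \frac{4995343}{84} \approx -59468.0$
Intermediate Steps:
$H = - \frac{31531}{84}$ ($H = -282 + 46 \cdot 341 \left(- \frac{1}{168}\right) = -282 + 46 \left(- \frac{341}{168}\right) = -282 - \frac{7843}{84} = - \frac{31531}{84} \approx -375.37$)
$H + P = - \frac{31531}{84} - 59093 = - \frac{4995343}{84}$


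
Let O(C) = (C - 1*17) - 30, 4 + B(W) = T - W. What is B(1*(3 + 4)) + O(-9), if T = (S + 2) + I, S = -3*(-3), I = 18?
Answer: -38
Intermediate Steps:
S = 9
T = 29 (T = (9 + 2) + 18 = 11 + 18 = 29)
B(W) = 25 - W (B(W) = -4 + (29 - W) = 25 - W)
O(C) = -47 + C (O(C) = (C - 17) - 30 = (-17 + C) - 30 = -47 + C)
B(1*(3 + 4)) + O(-9) = (25 - (3 + 4)) + (-47 - 9) = (25 - 7) - 56 = 18 - 56 = -38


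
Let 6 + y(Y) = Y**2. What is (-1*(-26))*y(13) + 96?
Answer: 4334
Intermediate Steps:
y(Y) = -6 + Y**2
(-1*(-26))*y(13) + 96 = (-1*(-26))*(-6 + 13**2) + 96 = 26*(-6 + 169) + 96 = 26*163 + 96 = 4238 + 96 = 4334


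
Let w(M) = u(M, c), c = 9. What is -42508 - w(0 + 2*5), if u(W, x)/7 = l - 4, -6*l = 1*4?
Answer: -127426/3 ≈ -42475.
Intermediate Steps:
l = -2/3 (l = -4/6 = -1/6*4 = -2/3 ≈ -0.66667)
u(W, x) = -98/3 (u(W, x) = 7*(-2/3 - 4) = 7*(-14/3) = -98/3)
w(M) = -98/3
-42508 - w(0 + 2*5) = -42508 - 1*(-98/3) = -42508 + 98/3 = -127426/3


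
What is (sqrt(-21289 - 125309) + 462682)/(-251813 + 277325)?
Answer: 231341/12756 + I*sqrt(146598)/25512 ≈ 18.136 + 0.015008*I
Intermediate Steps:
(sqrt(-21289 - 125309) + 462682)/(-251813 + 277325) = (sqrt(-146598) + 462682)/25512 = (I*sqrt(146598) + 462682)*(1/25512) = (462682 + I*sqrt(146598))*(1/25512) = 231341/12756 + I*sqrt(146598)/25512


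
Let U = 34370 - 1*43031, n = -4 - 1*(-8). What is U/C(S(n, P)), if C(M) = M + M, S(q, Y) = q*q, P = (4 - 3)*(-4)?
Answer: -8661/32 ≈ -270.66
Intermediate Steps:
P = -4 (P = 1*(-4) = -4)
n = 4 (n = -4 + 8 = 4)
S(q, Y) = q²
C(M) = 2*M
U = -8661 (U = 34370 - 43031 = -8661)
U/C(S(n, P)) = -8661/(2*4²) = -8661/(2*16) = -8661/32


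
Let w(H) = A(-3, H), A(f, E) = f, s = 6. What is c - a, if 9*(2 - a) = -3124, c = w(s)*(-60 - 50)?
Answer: -172/9 ≈ -19.111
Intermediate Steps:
w(H) = -3
c = 330 (c = -3*(-60 - 50) = -3*(-110) = 330)
a = 3142/9 (a = 2 - ⅑*(-3124) = 2 + 3124/9 = 3142/9 ≈ 349.11)
c - a = 330 - 1*3142/9 = 330 - 3142/9 = -172/9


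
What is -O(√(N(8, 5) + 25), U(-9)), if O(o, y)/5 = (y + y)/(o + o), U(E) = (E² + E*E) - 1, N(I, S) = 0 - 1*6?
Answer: -805*√19/19 ≈ -184.68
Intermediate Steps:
N(I, S) = -6 (N(I, S) = 0 - 6 = -6)
U(E) = -1 + 2*E² (U(E) = (E² + E²) - 1 = 2*E² - 1 = -1 + 2*E²)
O(o, y) = 5*y/o (O(o, y) = 5*((y + y)/(o + o)) = 5*((2*y)/((2*o))) = 5*((2*y)*(1/(2*o))) = 5*(y/o) = 5*y/o)
-O(√(N(8, 5) + 25), U(-9)) = -5*(-1 + 2*(-9)²)/(√(-6 + 25)) = -5*(-1 + 2*81)/(√19) = -5*(-1 + 162)*√19/19 = -5*161*√19/19 = -805*√19/19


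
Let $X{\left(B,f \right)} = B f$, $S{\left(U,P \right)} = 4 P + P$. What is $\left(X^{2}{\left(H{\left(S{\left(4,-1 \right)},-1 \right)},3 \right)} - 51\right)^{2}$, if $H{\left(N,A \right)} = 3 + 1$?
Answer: $8649$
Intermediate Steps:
$S{\left(U,P \right)} = 5 P$
$H{\left(N,A \right)} = 4$
$\left(X^{2}{\left(H{\left(S{\left(4,-1 \right)},-1 \right)},3 \right)} - 51\right)^{2} = \left(\left(4 \cdot 3\right)^{2} - 51\right)^{2} = \left(12^{2} - 51\right)^{2} = \left(144 - 51\right)^{2} = 93^{2} = 8649$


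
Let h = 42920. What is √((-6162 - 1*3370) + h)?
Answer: 2*√8347 ≈ 182.72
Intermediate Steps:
√((-6162 - 1*3370) + h) = √((-6162 - 1*3370) + 42920) = √((-6162 - 3370) + 42920) = √(-9532 + 42920) = √33388 = 2*√8347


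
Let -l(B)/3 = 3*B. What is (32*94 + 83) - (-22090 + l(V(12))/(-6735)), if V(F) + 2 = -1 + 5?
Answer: 56531339/2245 ≈ 25181.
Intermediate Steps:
V(F) = 2 (V(F) = -2 + (-1 + 5) = -2 + 4 = 2)
l(B) = -9*B
(32*94 + 83) - (-22090 + l(V(12))/(-6735)) = (32*94 + 83) - (-22090 - 9*2/(-6735)) = (3008 + 83) - (-22090 - 18*(-1/6735)) = 3091 - (-22090 + 6/2245) = 3091 - 1*(-49592044/2245) = 3091 + 49592044/2245 = 56531339/2245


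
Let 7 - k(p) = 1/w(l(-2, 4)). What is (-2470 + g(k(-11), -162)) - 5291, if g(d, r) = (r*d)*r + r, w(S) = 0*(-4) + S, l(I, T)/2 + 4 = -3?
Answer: 1243617/7 ≈ 1.7766e+5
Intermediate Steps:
l(I, T) = -14 (l(I, T) = -8 + 2*(-3) = -8 - 6 = -14)
w(S) = S (w(S) = 0 + S = S)
k(p) = 99/14 (k(p) = 7 - 1/(-14) = 7 - 1*(-1/14) = 7 + 1/14 = 99/14)
g(d, r) = r + d*r**2 (g(d, r) = (d*r)*r + r = d*r**2 + r = r + d*r**2)
(-2470 + g(k(-11), -162)) - 5291 = (-2470 - 162*(1 + (99/14)*(-162))) - 5291 = (-2470 - 162*(1 - 8019/7)) - 5291 = (-2470 - 162*(-8012/7)) - 5291 = (-2470 + 1297944/7) - 5291 = 1280654/7 - 5291 = 1243617/7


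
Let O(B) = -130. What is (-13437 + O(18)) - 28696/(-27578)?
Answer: -187061015/13789 ≈ -13566.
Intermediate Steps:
(-13437 + O(18)) - 28696/(-27578) = (-13437 - 130) - 28696/(-27578) = -13567 - 28696*(-1/27578) = -13567 + 14348/13789 = -187061015/13789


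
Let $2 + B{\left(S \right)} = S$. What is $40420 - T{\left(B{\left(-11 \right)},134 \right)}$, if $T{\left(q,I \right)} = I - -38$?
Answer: $40248$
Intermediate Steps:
$B{\left(S \right)} = -2 + S$
$T{\left(q,I \right)} = 38 + I$ ($T{\left(q,I \right)} = I + 38 = 38 + I$)
$40420 - T{\left(B{\left(-11 \right)},134 \right)} = 40420 - \left(38 + 134\right) = 40420 - 172 = 40248$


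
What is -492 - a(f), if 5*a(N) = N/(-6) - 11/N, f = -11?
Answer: -14777/30 ≈ -492.57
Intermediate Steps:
a(N) = -11/(5*N) - N/30 (a(N) = (N/(-6) - 11/N)/5 = (N*(-1/6) - 11/N)/5 = (-N/6 - 11/N)/5 = (-11/N - N/6)/5 = -11/(5*N) - N/30)
-492 - a(f) = -492 - (-66 - 1*(-11)**2)/(30*(-11)) = -492 - (-1)*(-66 - 1*121)/(30*11) = -492 - (-1)*(-66 - 121)/(30*11) = -492 - (-1)*(-187)/(30*11) = -492 - 1*17/30 = -492 - 17/30 = -14777/30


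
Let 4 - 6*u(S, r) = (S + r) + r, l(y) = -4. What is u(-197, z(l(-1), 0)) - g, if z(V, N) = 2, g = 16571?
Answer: -99229/6 ≈ -16538.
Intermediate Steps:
u(S, r) = 2/3 - r/3 - S/6 (u(S, r) = 2/3 - ((S + r) + r)/6 = 2/3 - (S + 2*r)/6 = 2/3 + (-r/3 - S/6) = 2/3 - r/3 - S/6)
u(-197, z(l(-1), 0)) - g = (2/3 - 1/3*2 - 1/6*(-197)) - 1*16571 = (2/3 - 2/3 + 197/6) - 16571 = 197/6 - 16571 = -99229/6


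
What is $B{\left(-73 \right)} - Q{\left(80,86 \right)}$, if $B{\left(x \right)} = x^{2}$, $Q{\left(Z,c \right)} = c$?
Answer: $5243$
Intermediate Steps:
$B{\left(-73 \right)} - Q{\left(80,86 \right)} = \left(-73\right)^{2} - 86 = 5329 - 86 = 5243$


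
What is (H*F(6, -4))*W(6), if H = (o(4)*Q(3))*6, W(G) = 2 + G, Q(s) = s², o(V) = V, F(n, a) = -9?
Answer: -15552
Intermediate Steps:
H = 216 (H = (4*3²)*6 = (4*9)*6 = 36*6 = 216)
(H*F(6, -4))*W(6) = (216*(-9))*(2 + 6) = -1944*8 = -15552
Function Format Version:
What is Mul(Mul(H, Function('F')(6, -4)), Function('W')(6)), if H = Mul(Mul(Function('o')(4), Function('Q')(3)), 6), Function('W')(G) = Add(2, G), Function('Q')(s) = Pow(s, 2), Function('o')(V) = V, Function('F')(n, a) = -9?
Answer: -15552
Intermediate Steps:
H = 216 (H = Mul(Mul(4, Pow(3, 2)), 6) = Mul(Mul(4, 9), 6) = Mul(36, 6) = 216)
Mul(Mul(H, Function('F')(6, -4)), Function('W')(6)) = Mul(Mul(216, -9), Add(2, 6)) = Mul(-1944, 8) = -15552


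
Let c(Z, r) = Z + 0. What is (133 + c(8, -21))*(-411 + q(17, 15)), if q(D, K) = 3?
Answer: -57528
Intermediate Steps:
c(Z, r) = Z
(133 + c(8, -21))*(-411 + q(17, 15)) = (133 + 8)*(-411 + 3) = 141*(-408) = -57528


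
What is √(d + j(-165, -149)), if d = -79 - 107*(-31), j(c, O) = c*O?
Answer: √27823 ≈ 166.80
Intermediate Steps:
j(c, O) = O*c
d = 3238 (d = -79 + 3317 = 3238)
√(d + j(-165, -149)) = √(3238 - 149*(-165)) = √(3238 + 24585) = √27823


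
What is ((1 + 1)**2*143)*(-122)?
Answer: -69784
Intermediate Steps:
((1 + 1)**2*143)*(-122) = (2**2*143)*(-122) = (4*143)*(-122) = 572*(-122) = -69784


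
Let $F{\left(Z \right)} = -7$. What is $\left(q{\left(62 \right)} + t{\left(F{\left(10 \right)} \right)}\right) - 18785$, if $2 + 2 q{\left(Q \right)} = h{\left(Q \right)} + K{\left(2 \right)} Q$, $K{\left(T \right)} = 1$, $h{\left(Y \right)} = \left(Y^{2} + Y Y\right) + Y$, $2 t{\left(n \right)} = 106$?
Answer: $-14827$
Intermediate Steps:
$t{\left(n \right)} = 53$ ($t{\left(n \right)} = \frac{1}{2} \cdot 106 = 53$)
$h{\left(Y \right)} = Y + 2 Y^{2}$ ($h{\left(Y \right)} = \left(Y^{2} + Y^{2}\right) + Y = 2 Y^{2} + Y = Y + 2 Y^{2}$)
$q{\left(Q \right)} = -1 + \frac{Q}{2} + \frac{Q \left(1 + 2 Q\right)}{2}$ ($q{\left(Q \right)} = -1 + \frac{Q \left(1 + 2 Q\right) + 1 Q}{2} = -1 + \frac{Q \left(1 + 2 Q\right) + Q}{2} = -1 + \frac{Q + Q \left(1 + 2 Q\right)}{2} = -1 + \left(\frac{Q}{2} + \frac{Q \left(1 + 2 Q\right)}{2}\right) = -1 + \frac{Q}{2} + \frac{Q \left(1 + 2 Q\right)}{2}$)
$\left(q{\left(62 \right)} + t{\left(F{\left(10 \right)} \right)}\right) - 18785 = \left(\left(-1 + 62 + 62^{2}\right) + 53\right) - 18785 = \left(\left(-1 + 62 + 3844\right) + 53\right) - 18785 = \left(3905 + 53\right) - 18785 = 3958 - 18785 = -14827$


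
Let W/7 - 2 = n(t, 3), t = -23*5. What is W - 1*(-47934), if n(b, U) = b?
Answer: 47143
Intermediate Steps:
t = -115
W = -791 (W = 14 + 7*(-115) = 14 - 805 = -791)
W - 1*(-47934) = -791 - 1*(-47934) = -791 + 47934 = 47143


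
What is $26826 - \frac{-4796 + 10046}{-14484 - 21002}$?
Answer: $\frac{475976343}{17743} \approx 26826.0$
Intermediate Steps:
$26826 - \frac{-4796 + 10046}{-14484 - 21002} = 26826 - \frac{5250}{-35486} = 26826 - 5250 \left(- \frac{1}{35486}\right) = 26826 - - \frac{2625}{17743} = 26826 + \frac{2625}{17743} = \frac{475976343}{17743}$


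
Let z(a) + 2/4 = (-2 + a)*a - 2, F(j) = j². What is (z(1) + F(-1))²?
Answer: 25/4 ≈ 6.2500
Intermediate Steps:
z(a) = -5/2 + a*(-2 + a) (z(a) = -½ + ((-2 + a)*a - 2) = -½ + (a*(-2 + a) - 2) = -½ + (-2 + a*(-2 + a)) = -5/2 + a*(-2 + a))
(z(1) + F(-1))² = ((-5/2 + 1² - 2*1) + (-1)²)² = ((-5/2 + 1 - 2) + 1)² = (-7/2 + 1)² = (-5/2)² = 25/4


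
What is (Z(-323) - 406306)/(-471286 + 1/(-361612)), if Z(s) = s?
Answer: 147041925948/170422673033 ≈ 0.86281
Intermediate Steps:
(Z(-323) - 406306)/(-471286 + 1/(-361612)) = (-323 - 406306)/(-471286 + 1/(-361612)) = -406629/(-471286 - 1/361612) = -406629/(-170422673033/361612) = -406629*(-361612/170422673033) = 147041925948/170422673033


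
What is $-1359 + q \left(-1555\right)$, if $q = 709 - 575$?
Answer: $-209729$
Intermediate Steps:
$q = 134$ ($q = 709 - 575 = 134$)
$-1359 + q \left(-1555\right) = -1359 + 134 \left(-1555\right) = -1359 - 208370 = -209729$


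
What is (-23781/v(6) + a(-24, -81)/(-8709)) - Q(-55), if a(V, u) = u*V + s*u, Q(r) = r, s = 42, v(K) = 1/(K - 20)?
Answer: 966667553/2903 ≈ 3.3299e+5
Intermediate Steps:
v(K) = 1/(-20 + K)
a(V, u) = 42*u + V*u (a(V, u) = u*V + 42*u = V*u + 42*u = 42*u + V*u)
(-23781/v(6) + a(-24, -81)/(-8709)) - Q(-55) = (-23781/(1/(-20 + 6)) - 81*(42 - 24)/(-8709)) - 1*(-55) = (-23781/(1/(-14)) - 81*18*(-1/8709)) + 55 = (-23781/(-1/14) - 1458*(-1/8709)) + 55 = (-23781*(-14) + 486/2903) + 55 = (332934 + 486/2903) + 55 = 966507888/2903 + 55 = 966667553/2903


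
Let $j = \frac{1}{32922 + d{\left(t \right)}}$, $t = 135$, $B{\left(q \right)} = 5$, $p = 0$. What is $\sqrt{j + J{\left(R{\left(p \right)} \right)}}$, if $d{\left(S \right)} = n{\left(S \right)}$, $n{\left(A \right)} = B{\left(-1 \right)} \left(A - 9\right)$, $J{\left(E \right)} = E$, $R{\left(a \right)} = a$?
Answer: $\frac{\sqrt{233}}{2796} \approx 0.0054593$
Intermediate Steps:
$n{\left(A \right)} = -45 + 5 A$ ($n{\left(A \right)} = 5 \left(A - 9\right) = 5 \left(-9 + A\right) = -45 + 5 A$)
$d{\left(S \right)} = -45 + 5 S$
$j = \frac{1}{33552}$ ($j = \frac{1}{32922 + \left(-45 + 5 \cdot 135\right)} = \frac{1}{32922 + \left(-45 + 675\right)} = \frac{1}{32922 + 630} = \frac{1}{33552} \approx 2.9804 \cdot 10^{-5}$)
$\sqrt{j + J{\left(R{\left(p \right)} \right)}} = \sqrt{\frac{1}{33552} + 0} = \sqrt{\frac{1}{33552}} = \frac{\sqrt{233}}{2796}$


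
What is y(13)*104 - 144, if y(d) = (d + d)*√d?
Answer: -144 + 2704*√13 ≈ 9605.4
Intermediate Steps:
y(d) = 2*d^(3/2) (y(d) = (2*d)*√d = 2*d^(3/2))
y(13)*104 - 144 = (2*13^(3/2))*104 - 144 = (2*(13*√13))*104 - 144 = (26*√13)*104 - 144 = 2704*√13 - 144 = -144 + 2704*√13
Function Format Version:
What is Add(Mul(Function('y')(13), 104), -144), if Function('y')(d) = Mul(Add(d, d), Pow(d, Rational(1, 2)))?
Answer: Add(-144, Mul(2704, Pow(13, Rational(1, 2)))) ≈ 9605.4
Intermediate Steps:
Function('y')(d) = Mul(2, Pow(d, Rational(3, 2))) (Function('y')(d) = Mul(Mul(2, d), Pow(d, Rational(1, 2))) = Mul(2, Pow(d, Rational(3, 2))))
Add(Mul(Function('y')(13), 104), -144) = Add(Mul(Mul(2, Pow(13, Rational(3, 2))), 104), -144) = Add(Mul(Mul(2, Mul(13, Pow(13, Rational(1, 2)))), 104), -144) = Add(Mul(Mul(26, Pow(13, Rational(1, 2))), 104), -144) = Add(Mul(2704, Pow(13, Rational(1, 2))), -144) = Add(-144, Mul(2704, Pow(13, Rational(1, 2))))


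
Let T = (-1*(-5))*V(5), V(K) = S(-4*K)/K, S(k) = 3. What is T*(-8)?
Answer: -24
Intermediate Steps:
V(K) = 3/K
T = 3 (T = (-1*(-5))*(3/5) = 5*(3*(1/5)) = 5*(3/5) = 3)
T*(-8) = 3*(-8) = -24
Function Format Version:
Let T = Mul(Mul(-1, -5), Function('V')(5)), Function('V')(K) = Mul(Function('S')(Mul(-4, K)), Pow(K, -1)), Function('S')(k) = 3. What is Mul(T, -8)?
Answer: -24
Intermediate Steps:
Function('V')(K) = Mul(3, Pow(K, -1))
T = 3 (T = Mul(Mul(-1, -5), Mul(3, Pow(5, -1))) = Mul(5, Mul(3, Rational(1, 5))) = Mul(5, Rational(3, 5)) = 3)
Mul(T, -8) = Mul(3, -8) = -24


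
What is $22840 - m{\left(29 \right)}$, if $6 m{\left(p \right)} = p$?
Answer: $\frac{137011}{6} \approx 22835.0$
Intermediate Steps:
$m{\left(p \right)} = \frac{p}{6}$
$22840 - m{\left(29 \right)} = 22840 - \frac{1}{6} \cdot 29 = 22840 - \frac{29}{6} = \frac{137011}{6}$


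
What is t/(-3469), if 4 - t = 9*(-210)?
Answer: -1894/3469 ≈ -0.54598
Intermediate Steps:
t = 1894 (t = 4 - 9*(-210) = 4 - 1*(-1890) = 4 + 1890 = 1894)
t/(-3469) = 1894/(-3469) = 1894*(-1/3469) = -1894/3469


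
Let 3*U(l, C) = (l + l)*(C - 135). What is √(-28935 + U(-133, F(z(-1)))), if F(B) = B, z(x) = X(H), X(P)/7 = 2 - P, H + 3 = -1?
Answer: I*√20689 ≈ 143.84*I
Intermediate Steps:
H = -4 (H = -3 - 1 = -4)
X(P) = 14 - 7*P (X(P) = 7*(2 - P) = 14 - 7*P)
z(x) = 42 (z(x) = 14 - 7*(-4) = 14 + 28 = 42)
U(l, C) = 2*l*(-135 + C)/3 (U(l, C) = ((l + l)*(C - 135))/3 = ((2*l)*(-135 + C))/3 = (2*l*(-135 + C))/3 = 2*l*(-135 + C)/3)
√(-28935 + U(-133, F(z(-1)))) = √(-28935 + (⅔)*(-133)*(-135 + 42)) = √(-28935 + (⅔)*(-133)*(-93)) = √(-28935 + 8246) = √(-20689) = I*√20689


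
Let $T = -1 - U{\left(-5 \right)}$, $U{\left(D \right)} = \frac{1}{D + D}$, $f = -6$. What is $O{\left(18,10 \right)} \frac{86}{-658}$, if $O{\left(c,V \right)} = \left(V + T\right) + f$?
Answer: $- \frac{1333}{3290} \approx -0.40517$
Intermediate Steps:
$U{\left(D \right)} = \frac{1}{2 D}$
$T = - \frac{9}{10}$ ($T = -1 - \frac{1}{2 \left(-5\right)} = -1 - \frac{1}{2} \left(- \frac{1}{5}\right) = -1 - - \frac{1}{10} = -1 + \frac{1}{10} = - \frac{9}{10} \approx -0.9$)
$O{\left(c,V \right)} = - \frac{69}{10} + V$ ($O{\left(c,V \right)} = \left(V - \frac{9}{10}\right) - 6 = \left(- \frac{9}{10} + V\right) - 6 = - \frac{69}{10} + V$)
$O{\left(18,10 \right)} \frac{86}{-658} = \left(- \frac{69}{10} + 10\right) \frac{86}{-658} = \frac{31 \cdot 86 \left(- \frac{1}{658}\right)}{10} = \frac{31}{10} \left(- \frac{43}{329}\right) = - \frac{1333}{3290}$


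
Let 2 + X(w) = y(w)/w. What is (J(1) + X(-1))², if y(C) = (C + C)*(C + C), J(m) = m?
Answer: 25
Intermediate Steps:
y(C) = 4*C² (y(C) = (2*C)*(2*C) = 4*C²)
X(w) = -2 + 4*w (X(w) = -2 + (4*w²)/w = -2 + 4*w)
(J(1) + X(-1))² = (1 + (-2 + 4*(-1)))² = (1 + (-2 - 4))² = (1 - 6)² = (-5)² = 25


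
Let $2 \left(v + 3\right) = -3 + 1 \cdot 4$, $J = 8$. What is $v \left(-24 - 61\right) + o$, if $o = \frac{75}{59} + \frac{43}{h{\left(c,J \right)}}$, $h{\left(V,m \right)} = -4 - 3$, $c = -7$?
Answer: $\frac{171501}{826} \approx 207.63$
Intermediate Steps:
$h{\left(V,m \right)} = -7$
$o = - \frac{2012}{413}$ ($o = \frac{75}{59} + \frac{43}{-7} = 75 \cdot \frac{1}{59} + 43 \left(- \frac{1}{7}\right) = \frac{75}{59} - \frac{43}{7} = - \frac{2012}{413} \approx -4.8717$)
$v = - \frac{5}{2}$ ($v = -3 + \frac{-3 + 1 \cdot 4}{2} = -3 + \frac{-3 + 4}{2} = -3 + \frac{1}{2} \cdot 1 = -3 + \frac{1}{2} = - \frac{5}{2} \approx -2.5$)
$v \left(-24 - 61\right) + o = - \frac{5 \left(-24 - 61\right)}{2} - \frac{2012}{413} = \left(- \frac{5}{2}\right) \left(-85\right) - \frac{2012}{413} = \frac{425}{2} - \frac{2012}{413} = \frac{171501}{826}$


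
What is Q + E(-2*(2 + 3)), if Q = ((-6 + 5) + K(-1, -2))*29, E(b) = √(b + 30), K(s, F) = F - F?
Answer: -29 + 2*√5 ≈ -24.528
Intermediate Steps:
K(s, F) = 0
E(b) = √(30 + b)
Q = -29 (Q = ((-6 + 5) + 0)*29 = (-1 + 0)*29 = -1*29 = -29)
Q + E(-2*(2 + 3)) = -29 + √(30 - 2*(2 + 3)) = -29 + √(30 - 2*5) = -29 + √(30 - 10) = -29 + √20 = -29 + 2*√5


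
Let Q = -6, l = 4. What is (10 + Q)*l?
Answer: 16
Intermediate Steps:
(10 + Q)*l = (10 - 6)*4 = 4*4 = 16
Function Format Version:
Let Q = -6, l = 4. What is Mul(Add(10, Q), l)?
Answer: 16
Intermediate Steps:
Mul(Add(10, Q), l) = Mul(Add(10, -6), 4) = Mul(4, 4) = 16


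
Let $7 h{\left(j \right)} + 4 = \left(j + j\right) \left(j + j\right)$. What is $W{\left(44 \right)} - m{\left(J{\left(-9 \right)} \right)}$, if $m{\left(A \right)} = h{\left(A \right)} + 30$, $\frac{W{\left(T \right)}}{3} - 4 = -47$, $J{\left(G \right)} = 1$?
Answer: $-159$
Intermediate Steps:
$h{\left(j \right)} = - \frac{4}{7} + \frac{4 j^{2}}{7}$ ($h{\left(j \right)} = - \frac{4}{7} + \frac{\left(j + j\right) \left(j + j\right)}{7} = - \frac{4}{7} + \frac{2 j 2 j}{7} = - \frac{4}{7} + \frac{4 j^{2}}{7}$)
$W{\left(T \right)} = -129$ ($W{\left(T \right)} = 12 + 3 \left(-47\right) = 12 - 141 = -129$)
$m{\left(A \right)} = \frac{206}{7} + \frac{4 A^{2}}{7}$ ($m{\left(A \right)} = \left(- \frac{4}{7} + \frac{4 A^{2}}{7}\right) + 30 = \frac{206}{7} + \frac{4 A^{2}}{7}$)
$W{\left(44 \right)} - m{\left(J{\left(-9 \right)} \right)} = -129 - \left(\frac{206}{7} + \frac{4 \cdot 1^{2}}{7}\right) = -129 - \left(\frac{206}{7} + \frac{4}{7} \cdot 1\right) = -129 - \left(\frac{206}{7} + \frac{4}{7}\right) = -129 - 30 = -159$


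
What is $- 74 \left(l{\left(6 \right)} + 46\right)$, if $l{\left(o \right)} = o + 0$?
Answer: $-3848$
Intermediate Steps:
$l{\left(o \right)} = o$
$- 74 \left(l{\left(6 \right)} + 46\right) = - 74 \left(6 + 46\right) = \left(-74\right) 52 = -3848$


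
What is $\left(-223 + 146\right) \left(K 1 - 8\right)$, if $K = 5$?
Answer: $231$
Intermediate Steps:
$\left(-223 + 146\right) \left(K 1 - 8\right) = \left(-223 + 146\right) \left(5 \cdot 1 - 8\right) = - 77 \left(5 - 8\right) = \left(-77\right) \left(-3\right) = 231$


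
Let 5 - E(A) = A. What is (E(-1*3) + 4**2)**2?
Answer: 576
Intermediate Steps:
E(A) = 5 - A
(E(-1*3) + 4**2)**2 = ((5 - (-1)*3) + 4**2)**2 = ((5 - 1*(-3)) + 16)**2 = ((5 + 3) + 16)**2 = (8 + 16)**2 = 24**2 = 576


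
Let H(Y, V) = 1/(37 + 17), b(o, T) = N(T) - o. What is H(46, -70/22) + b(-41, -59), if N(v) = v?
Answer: -971/54 ≈ -17.981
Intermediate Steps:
b(o, T) = T - o
H(Y, V) = 1/54
H(46, -70/22) + b(-41, -59) = 1/54 + (-59 - 1*(-41)) = 1/54 + (-59 + 41) = 1/54 - 18 = -971/54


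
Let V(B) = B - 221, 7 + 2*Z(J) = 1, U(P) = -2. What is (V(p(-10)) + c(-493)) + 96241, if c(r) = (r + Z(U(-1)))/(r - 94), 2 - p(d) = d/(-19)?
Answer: 1070936920/11153 ≈ 96022.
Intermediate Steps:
p(d) = 2 + d/19 (p(d) = 2 - d/(-19) = 2 - d*(-1)/19 = 2 - (-1)*d/19 = 2 + d/19)
Z(J) = -3 (Z(J) = -7/2 + (½)*1 = -7/2 + ½ = -3)
V(B) = -221 + B
c(r) = (-3 + r)/(-94 + r) (c(r) = (r - 3)/(r - 94) = (-3 + r)/(-94 + r))
(V(p(-10)) + c(-493)) + 96241 = ((-221 + (2 + (1/19)*(-10))) + (-3 - 493)/(-94 - 493)) + 96241 = ((-221 + (2 - 10/19)) - 496/(-587)) + 96241 = ((-221 + 28/19) - 1/587*(-496)) + 96241 = (-4171/19 + 496/587) + 96241 = -2438953/11153 + 96241 = 1070936920/11153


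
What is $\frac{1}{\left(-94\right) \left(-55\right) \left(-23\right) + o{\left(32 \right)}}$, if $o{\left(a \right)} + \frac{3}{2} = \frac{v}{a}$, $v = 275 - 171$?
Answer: $- \frac{4}{475633} \approx -8.4098 \cdot 10^{-6}$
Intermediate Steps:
$v = 104$
$o{\left(a \right)} = - \frac{3}{2} + \frac{104}{a}$
$\frac{1}{\left(-94\right) \left(-55\right) \left(-23\right) + o{\left(32 \right)}} = \frac{1}{\left(-94\right) \left(-55\right) \left(-23\right) - \left(\frac{3}{2} - \frac{104}{32}\right)} = \frac{1}{5170 \left(-23\right) + \left(- \frac{3}{2} + 104 \cdot \frac{1}{32}\right)} = \frac{1}{-118910 + \left(- \frac{3}{2} + \frac{13}{4}\right)} = \frac{1}{-118910 + \frac{7}{4}} = \frac{1}{- \frac{475633}{4}} = - \frac{4}{475633}$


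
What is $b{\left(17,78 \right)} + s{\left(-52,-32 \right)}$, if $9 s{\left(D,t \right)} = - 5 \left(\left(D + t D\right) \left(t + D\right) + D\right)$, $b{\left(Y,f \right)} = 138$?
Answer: $\frac{678542}{9} \approx 75394.0$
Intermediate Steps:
$s{\left(D,t \right)} = - \frac{5 D}{9} - \frac{5 \left(D + t\right) \left(D + D t\right)}{9}$ ($s{\left(D,t \right)} = \frac{\left(-5\right) \left(\left(D + t D\right) \left(t + D\right) + D\right)}{9} = \frac{\left(-5\right) \left(\left(D + D t\right) \left(D + t\right) + D\right)}{9} = \frac{\left(-5\right) \left(\left(D + t\right) \left(D + D t\right) + D\right)}{9} = \frac{\left(-5\right) \left(D + \left(D + t\right) \left(D + D t\right)\right)}{9} = \frac{- 5 D - 5 \left(D + t\right) \left(D + D t\right)}{9} = - \frac{5 D}{9} - \frac{5 \left(D + t\right) \left(D + D t\right)}{9}$)
$b{\left(17,78 \right)} + s{\left(-52,-32 \right)} = 138 - - \frac{260 \left(1 - 52 - 32 + \left(-32\right)^{2} - -1664\right)}{9} = 138 - - \frac{260 \left(1 - 52 - 32 + 1024 + 1664\right)}{9} = 138 - \left(- \frac{260}{9}\right) 2605 = 138 + \frac{677300}{9} = \frac{678542}{9}$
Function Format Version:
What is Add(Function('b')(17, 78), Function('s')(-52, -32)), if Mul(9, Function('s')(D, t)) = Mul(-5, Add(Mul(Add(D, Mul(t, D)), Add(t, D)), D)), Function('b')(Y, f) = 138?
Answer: Rational(678542, 9) ≈ 75394.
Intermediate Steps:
Function('s')(D, t) = Add(Mul(Rational(-5, 9), D), Mul(Rational(-5, 9), Add(D, t), Add(D, Mul(D, t)))) (Function('s')(D, t) = Mul(Rational(1, 9), Mul(-5, Add(Mul(Add(D, Mul(t, D)), Add(t, D)), D))) = Mul(Rational(1, 9), Mul(-5, Add(Mul(Add(D, Mul(D, t)), Add(D, t)), D))) = Mul(Rational(1, 9), Mul(-5, Add(Mul(Add(D, t), Add(D, Mul(D, t))), D))) = Mul(Rational(1, 9), Mul(-5, Add(D, Mul(Add(D, t), Add(D, Mul(D, t)))))) = Mul(Rational(1, 9), Add(Mul(-5, D), Mul(-5, Add(D, t), Add(D, Mul(D, t))))) = Add(Mul(Rational(-5, 9), D), Mul(Rational(-5, 9), Add(D, t), Add(D, Mul(D, t)))))
Add(Function('b')(17, 78), Function('s')(-52, -32)) = Add(138, Mul(Rational(-5, 9), -52, Add(1, -52, -32, Pow(-32, 2), Mul(-52, -32)))) = Add(138, Mul(Rational(-5, 9), -52, Add(1, -52, -32, 1024, 1664))) = Add(138, Mul(Rational(-5, 9), -52, 2605)) = Add(138, Rational(677300, 9)) = Rational(678542, 9)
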